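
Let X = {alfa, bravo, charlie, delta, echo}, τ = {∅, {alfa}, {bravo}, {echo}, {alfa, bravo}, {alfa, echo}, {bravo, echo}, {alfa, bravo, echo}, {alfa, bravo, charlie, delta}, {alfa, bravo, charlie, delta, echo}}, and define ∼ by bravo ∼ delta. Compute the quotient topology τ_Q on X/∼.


X/∼ = {[alfa], [bravo=delta], [charlie], [echo]}; |τ_Q| = 6.

Equivalence classes: [alfa], [bravo=delta], [charlie], [echo].
Quotient map π: X → X/∼ sends alfa ↦ [alfa], bravo ↦ [bravo=delta], charlie ↦ [charlie], delta ↦ [bravo=delta], echo ↦ [echo].
For each subset V ⊆ X/∼, compute π^{-1}(V) ⊆ X and check whether π^{-1}(V) ∈ τ. V is open in τ_Q iff π^{-1}(V) ∈ τ.
  V = {}: π^{-1}(V) = ∅ ∈ τ ✓.
  V = {[alfa]}: π^{-1}(V) = {alfa} ∈ τ ✓.
  V = {[bravo=delta]}: π^{-1}(V) = {bravo, delta} ∉ τ ✗.
  V = {[alfa], [bravo=delta]}: π^{-1}(V) = {alfa, bravo, delta} ∉ τ ✗.
  V = {[charlie]}: π^{-1}(V) = {charlie} ∉ τ ✗.
  V = {[alfa], [charlie]}: π^{-1}(V) = {alfa, charlie} ∉ τ ✗.
  V = {[bravo=delta], [charlie]}: π^{-1}(V) = {bravo, charlie, delta} ∉ τ ✗.
  V = {[alfa], [bravo=delta], [charlie]}: π^{-1}(V) = {alfa, bravo, charlie, delta} ∈ τ ✓.
  V = {[echo]}: π^{-1}(V) = {echo} ∈ τ ✓.
  V = {[alfa], [echo]}: π^{-1}(V) = {alfa, echo} ∈ τ ✓.
  V = {[bravo=delta], [echo]}: π^{-1}(V) = {bravo, delta, echo} ∉ τ ✗.
  V = {[alfa], [bravo=delta], [echo]}: π^{-1}(V) = {alfa, bravo, delta, echo} ∉ τ ✗.
  V = {[charlie], [echo]}: π^{-1}(V) = {charlie, echo} ∉ τ ✗.
  V = {[alfa], [charlie], [echo]}: π^{-1}(V) = {alfa, charlie, echo} ∉ τ ✗.
  V = {[bravo=delta], [charlie], [echo]}: π^{-1}(V) = {bravo, charlie, delta, echo} ∉ τ ✗.
  V = {[alfa], [bravo=delta], [charlie], [echo]}: π^{-1}(V) = {alfa, bravo, charlie, delta, echo} ∈ τ ✓.
Open sets in the quotient: τ_Q = {{}, {[alfa]}, {[alfa], [bravo=delta], [charlie]}, {[echo]}, {[alfa], [echo]}, {[alfa], [bravo=delta], [charlie], [echo]}} (6 elements).


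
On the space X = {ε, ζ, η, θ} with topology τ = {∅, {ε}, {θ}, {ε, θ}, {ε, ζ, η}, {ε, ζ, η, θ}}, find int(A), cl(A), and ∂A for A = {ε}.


int(A) = {ε}, cl(A) = {ε, ζ, η}, ∂A = {ζ, η}.

Closed sets in (X, τ) are complements of opens:
  closed(X, τ) = {∅, {θ}, {ζ, η}, {ε, ζ, η}, {ζ, η, θ}, {ε, ζ, η, θ}}.
int(A) = ⋃ {U ∈ τ : U ⊆ A}. Opens contained in A: ∅, {ε}.
Taking the union of these: int(A) = {ε}.
cl(A) = ⋂ {C closed : A ⊆ C}. Closed sets containing A: {ε, ζ, η}, {ε, ζ, η, θ}.
Intersecting these: cl(A) = {ε, ζ, η}.
∂A = cl(A) ∖ int(A) = {ε, ζ, η} ∖ {ε} = {ζ, η}.


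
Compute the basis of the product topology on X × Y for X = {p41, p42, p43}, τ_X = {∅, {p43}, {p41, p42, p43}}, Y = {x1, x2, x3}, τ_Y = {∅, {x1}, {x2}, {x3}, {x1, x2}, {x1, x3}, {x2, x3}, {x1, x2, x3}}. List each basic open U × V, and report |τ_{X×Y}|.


Basis B = {∅ × ∅, {p43} × {x1}, {p43} × {x2}, {p43} × {x3}, {p43} × {x1, x2}, {p43} × {x1, x3}, {p43} × {x2, x3}, {p41, p42, p43} × {x1}, {p41, p42, p43} × {x2}, {p41, p42, p43} × {x3}, {p43} × {x1, x2, x3}, {p41, p42, p43} × {x1, x2}, {p41, p42, p43} × {x1, x3}, {p41, p42, p43} × {x2, x3}, {p41, p42, p43} × {x1, x2, x3}}; |τ_{X×Y}| = 27.

Enumerate products U × V with U ∈ τ_X, V ∈ τ_Y (deduplicated):
  ∅ × ∅ = {} (∅)
  {p43} × {x1} = {(p43,x1)}
  {p43} × {x2} = {(p43,x2)}
  {p43} × {x3} = {(p43,x3)}
  {p43} × {x1, x2} = {(p43,x1), (p43,x2)}
  {p43} × {x1, x3} = {(p43,x1), (p43,x3)}
  {p43} × {x2, x3} = {(p43,x2), (p43,x3)}
  {p41, p42, p43} × {x1} = {(p41,x1), (p42,x1), (p43,x1)}
  {p41, p42, p43} × {x2} = {(p41,x2), (p42,x2), (p43,x2)}
  {p41, p42, p43} × {x3} = {(p41,x3), (p42,x3), (p43,x3)}
  {p43} × {x1, x2, x3} = {(p43,x1), (p43,x2), (p43,x3)}
  {p41, p42, p43} × {x1, x2} = {(p41,x1), (p41,x2), (p42,x1), (p42,x2), (p43,x1), (p43,x2)}
  {p41, p42, p43} × {x1, x3} = {(p41,x1), (p41,x3), (p42,x1), (p42,x3), (p43,x1), (p43,x3)}
  {p41, p42, p43} × {x2, x3} = {(p41,x2), (p41,x3), (p42,x2), (p42,x3), (p43,x2), (p43,x3)}
  {p41, p42, p43} × {x1, x2, x3} = {(p41,x1), (p41,x2), (p41,x3), (p42,x1), (p42,x2), (p42,x3), (p43,x1), (p43,x2), (p43,x3)}
These 15 distinct sets form the basis B.
Close under arbitrary unions to get τ_{X×Y}; counting gives |τ_{X×Y}| = 27.


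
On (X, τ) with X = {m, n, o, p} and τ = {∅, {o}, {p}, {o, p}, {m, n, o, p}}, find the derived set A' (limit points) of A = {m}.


A' = {n}

For each x ∈ X, list the open sets U ∈ τ with x ∈ U, then check whether U ∩ (A ∖ {x}) ≠ ∅ for every such U.
  x = m: open {m, n, o, p} ∋ x has {m, n, o, p} ∩ (A ∖ {m}) = ∅, so x is NOT a limit point.
  x = n: opens ∋ x are {m, n, o, p}; each meets A ∖ {n}, so x IS a limit point.
  x = o: open {o} ∋ x has {o} ∩ (A ∖ {o}) = ∅, so x is NOT a limit point.
  x = p: open {p} ∋ x has {p} ∩ (A ∖ {p}) = ∅, so x is NOT a limit point.
Collecting: A' = {n}.


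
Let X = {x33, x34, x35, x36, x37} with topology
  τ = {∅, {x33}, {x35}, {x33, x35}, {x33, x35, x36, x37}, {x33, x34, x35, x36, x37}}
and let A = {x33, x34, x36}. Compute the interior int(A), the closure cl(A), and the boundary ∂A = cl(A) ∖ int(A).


int(A) = {x33}, cl(A) = {x33, x34, x36, x37}, ∂A = {x34, x36, x37}.

Closed sets in (X, τ) are complements of opens:
  closed(X, τ) = {∅, {x34}, {x34, x36, x37}, {x33, x34, x36, x37}, {x34, x35, x36, x37}, {x33, x34, x35, x36, x37}}.
int(A) = ⋃ {U ∈ τ : U ⊆ A}. Opens contained in A: ∅, {x33}.
Taking the union of these: int(A) = {x33}.
cl(A) = ⋂ {C closed : A ⊆ C}. Closed sets containing A: {x33, x34, x36, x37}, {x33, x34, x35, x36, x37}.
Intersecting these: cl(A) = {x33, x34, x36, x37}.
∂A = cl(A) ∖ int(A) = {x33, x34, x36, x37} ∖ {x33} = {x34, x36, x37}.


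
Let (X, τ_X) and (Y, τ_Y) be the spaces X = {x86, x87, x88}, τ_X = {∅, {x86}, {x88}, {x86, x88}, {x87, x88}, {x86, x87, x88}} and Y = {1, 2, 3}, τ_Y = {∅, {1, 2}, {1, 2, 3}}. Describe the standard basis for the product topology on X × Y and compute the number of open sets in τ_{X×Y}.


Basis B = {∅ × ∅, {x86} × {1, 2}, {x88} × {1, 2}, {x86} × {1, 2, 3}, {x88} × {1, 2, 3}, {x86, x88} × {1, 2}, {x87, x88} × {1, 2}, {x86, x88} × {1, 2, 3}, {x86, x87, x88} × {1, 2}, {x87, x88} × {1, 2, 3}, {x86, x87, x88} × {1, 2, 3}}; |τ_{X×Y}| = 18.

Enumerate products U × V with U ∈ τ_X, V ∈ τ_Y (deduplicated):
  ∅ × ∅ = {} (∅)
  {x86} × {1, 2} = {(x86,1), (x86,2)}
  {x88} × {1, 2} = {(x88,1), (x88,2)}
  {x86} × {1, 2, 3} = {(x86,1), (x86,2), (x86,3)}
  {x88} × {1, 2, 3} = {(x88,1), (x88,2), (x88,3)}
  {x86, x88} × {1, 2} = {(x86,1), (x86,2), (x88,1), (x88,2)}
  {x87, x88} × {1, 2} = {(x87,1), (x87,2), (x88,1), (x88,2)}
  {x86, x88} × {1, 2, 3} = {(x86,1), (x86,2), (x86,3), (x88,1), (x88,2), (x88,3)}
  {x86, x87, x88} × {1, 2} = {(x86,1), (x86,2), (x87,1), (x87,2), (x88,1), (x88,2)}
  {x87, x88} × {1, 2, 3} = {(x87,1), (x87,2), (x87,3), (x88,1), (x88,2), (x88,3)}
  {x86, x87, x88} × {1, 2, 3} = {(x86,1), (x86,2), (x86,3), (x87,1), (x87,2), (x87,3), (x88,1), (x88,2), (x88,3)}
These 11 distinct sets form the basis B.
Close under arbitrary unions to get τ_{X×Y}; counting gives |τ_{X×Y}| = 18.


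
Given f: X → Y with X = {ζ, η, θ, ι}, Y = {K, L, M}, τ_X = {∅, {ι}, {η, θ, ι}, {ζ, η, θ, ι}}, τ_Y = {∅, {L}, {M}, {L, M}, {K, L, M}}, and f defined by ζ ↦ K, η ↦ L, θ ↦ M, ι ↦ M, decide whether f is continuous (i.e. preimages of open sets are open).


f is NOT continuous.

Compute f^{-1}(U) for each U ∈ τ_Y:
  U = ∅: f^{-1}(U) = ∅ ∈ τ_X ✓.
  U = {L}: f^{-1}(U) = {η} ∉ τ_X ✗.
  U = {M}: f^{-1}(U) = {θ, ι} ∉ τ_X ✗.
  U = {L, M}: f^{-1}(U) = {η, θ, ι} ∈ τ_X ✓.
  U = {K, L, M}: f^{-1}(U) = {ζ, η, θ, ι} ∈ τ_X ✓.
Found U = {L} with f^{-1}(U) = {η} not in τ_X. Therefore f is NOT continuous.


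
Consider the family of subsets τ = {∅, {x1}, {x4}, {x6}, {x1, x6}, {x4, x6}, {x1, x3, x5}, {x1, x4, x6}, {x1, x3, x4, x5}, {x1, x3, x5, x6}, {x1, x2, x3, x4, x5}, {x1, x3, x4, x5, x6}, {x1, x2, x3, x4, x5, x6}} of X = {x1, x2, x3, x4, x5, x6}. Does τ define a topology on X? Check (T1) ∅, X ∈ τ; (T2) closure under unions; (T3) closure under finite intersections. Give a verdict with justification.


τ is NOT a topology on X.

Axiom (T1): ∅ ∈ τ? Yes; X ∈ τ? Yes.
Axiom (T2/T3): check pairwise unions and intersections of members of τ.
Counterexample for (T2): {x1} ∪ {x4} = {x1, x4} ∉ τ. Therefore τ is NOT a topology.


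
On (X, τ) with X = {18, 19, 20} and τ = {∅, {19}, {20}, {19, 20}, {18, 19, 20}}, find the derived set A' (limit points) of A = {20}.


A' = {18}

For each x ∈ X, list the open sets U ∈ τ with x ∈ U, then check whether U ∩ (A ∖ {x}) ≠ ∅ for every such U.
  x = 18: opens ∋ x are {18, 19, 20}; each meets A ∖ {18}, so x IS a limit point.
  x = 19: open {19} ∋ x has {19} ∩ (A ∖ {19}) = ∅, so x is NOT a limit point.
  x = 20: open {20} ∋ x has {20} ∩ (A ∖ {20}) = ∅, so x is NOT a limit point.
Collecting: A' = {18}.


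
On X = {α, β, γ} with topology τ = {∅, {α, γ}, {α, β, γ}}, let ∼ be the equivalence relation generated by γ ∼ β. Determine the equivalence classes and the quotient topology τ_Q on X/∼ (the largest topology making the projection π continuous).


X/∼ = {[α], [β=γ]}; |τ_Q| = 2.

Equivalence classes: [α], [β=γ].
Quotient map π: X → X/∼ sends α ↦ [α], β ↦ [β=γ], γ ↦ [β=γ].
For each subset V ⊆ X/∼, compute π^{-1}(V) ⊆ X and check whether π^{-1}(V) ∈ τ. V is open in τ_Q iff π^{-1}(V) ∈ τ.
  V = {}: π^{-1}(V) = ∅ ∈ τ ✓.
  V = {[α]}: π^{-1}(V) = {α} ∉ τ ✗.
  V = {[β=γ]}: π^{-1}(V) = {β, γ} ∉ τ ✗.
  V = {[α], [β=γ]}: π^{-1}(V) = {α, β, γ} ∈ τ ✓.
Open sets in the quotient: τ_Q = {{}, {[α], [β=γ]}} (2 elements).


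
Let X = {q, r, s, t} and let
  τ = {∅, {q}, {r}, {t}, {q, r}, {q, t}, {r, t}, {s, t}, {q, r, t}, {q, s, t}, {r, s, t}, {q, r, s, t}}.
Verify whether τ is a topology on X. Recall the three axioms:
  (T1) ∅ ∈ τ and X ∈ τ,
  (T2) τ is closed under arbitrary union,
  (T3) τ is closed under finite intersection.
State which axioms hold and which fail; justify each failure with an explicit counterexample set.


τ IS a topology on X.

Axiom (T1): ∅ ∈ τ? Yes; X ∈ τ? Yes.
Axiom (T2/T3): check pairwise unions and intersections of members of τ.
All pairwise intersections and unions checked — each lies in τ. Therefore τ satisfies (T1), (T2), (T3): it IS a topology on X.


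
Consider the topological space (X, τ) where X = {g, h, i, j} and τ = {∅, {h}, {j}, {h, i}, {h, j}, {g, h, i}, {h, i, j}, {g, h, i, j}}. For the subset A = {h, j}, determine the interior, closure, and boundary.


int(A) = {h, j}, cl(A) = {g, h, i, j}, ∂A = {g, i}.

Closed sets in (X, τ) are complements of opens:
  closed(X, τ) = {∅, {g}, {j}, {g, i}, {g, j}, {g, h, i}, {g, i, j}, {g, h, i, j}}.
int(A) = ⋃ {U ∈ τ : U ⊆ A}. Opens contained in A: ∅, {h}, {j}, {h, j}.
Taking the union of these: int(A) = {h, j}.
cl(A) = ⋂ {C closed : A ⊆ C}. Closed sets containing A: {g, h, i, j}.
Intersecting these: cl(A) = {g, h, i, j}.
∂A = cl(A) ∖ int(A) = {g, h, i, j} ∖ {h, j} = {g, i}.


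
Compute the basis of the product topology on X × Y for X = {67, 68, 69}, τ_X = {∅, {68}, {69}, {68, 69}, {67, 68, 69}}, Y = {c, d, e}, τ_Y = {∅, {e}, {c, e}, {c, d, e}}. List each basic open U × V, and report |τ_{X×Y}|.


Basis B = {∅ × ∅, {68} × {e}, {69} × {e}, {68} × {c, e}, {68, 69} × {e}, {69} × {c, e}, {67, 68, 69} × {e}, {68} × {c, d, e}, {69} × {c, d, e}, {68, 69} × {c, e}, {67, 68, 69} × {c, e}, {68, 69} × {c, d, e}, {67, 68, 69} × {c, d, e}}; |τ_{X×Y}| = 30.

Enumerate products U × V with U ∈ τ_X, V ∈ τ_Y (deduplicated):
  ∅ × ∅ = {} (∅)
  {68} × {e} = {(68,e)}
  {69} × {e} = {(69,e)}
  {68} × {c, e} = {(68,c), (68,e)}
  {68, 69} × {e} = {(68,e), (69,e)}
  {69} × {c, e} = {(69,c), (69,e)}
  {67, 68, 69} × {e} = {(67,e), (68,e), (69,e)}
  {68} × {c, d, e} = {(68,c), (68,d), (68,e)}
  {69} × {c, d, e} = {(69,c), (69,d), (69,e)}
  {68, 69} × {c, e} = {(68,c), (68,e), (69,c), (69,e)}
  {67, 68, 69} × {c, e} = {(67,c), (67,e), (68,c), (68,e), (69,c), (69,e)}
  {68, 69} × {c, d, e} = {(68,c), (68,d), (68,e), (69,c), (69,d), (69,e)}
  {67, 68, 69} × {c, d, e} = {(67,c), (67,d), (67,e), (68,c), (68,d), (68,e), (69,c), (69,d), (69,e)}
These 13 distinct sets form the basis B.
Close under arbitrary unions to get τ_{X×Y}; counting gives |τ_{X×Y}| = 30.


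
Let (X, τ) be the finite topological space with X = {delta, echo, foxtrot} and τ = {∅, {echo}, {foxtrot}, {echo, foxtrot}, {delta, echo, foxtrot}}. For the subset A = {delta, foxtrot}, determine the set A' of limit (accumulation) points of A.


A' = {delta}

For each x ∈ X, list the open sets U ∈ τ with x ∈ U, then check whether U ∩ (A ∖ {x}) ≠ ∅ for every such U.
  x = delta: opens ∋ x are {delta, echo, foxtrot}; each meets A ∖ {delta}, so x IS a limit point.
  x = echo: open {echo} ∋ x has {echo} ∩ (A ∖ {echo}) = ∅, so x is NOT a limit point.
  x = foxtrot: open {foxtrot} ∋ x has {foxtrot} ∩ (A ∖ {foxtrot}) = ∅, so x is NOT a limit point.
Collecting: A' = {delta}.


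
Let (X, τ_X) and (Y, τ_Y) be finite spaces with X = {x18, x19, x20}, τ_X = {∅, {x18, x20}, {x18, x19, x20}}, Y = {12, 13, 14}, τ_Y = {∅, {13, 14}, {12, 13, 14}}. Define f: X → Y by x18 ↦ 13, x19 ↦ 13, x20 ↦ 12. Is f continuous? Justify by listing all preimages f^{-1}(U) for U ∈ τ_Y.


f is NOT continuous.

Compute f^{-1}(U) for each U ∈ τ_Y:
  U = ∅: f^{-1}(U) = ∅ ∈ τ_X ✓.
  U = {13, 14}: f^{-1}(U) = {x18, x19} ∉ τ_X ✗.
  U = {12, 13, 14}: f^{-1}(U) = {x18, x19, x20} ∈ τ_X ✓.
Found U = {13, 14} with f^{-1}(U) = {x18, x19} not in τ_X. Therefore f is NOT continuous.


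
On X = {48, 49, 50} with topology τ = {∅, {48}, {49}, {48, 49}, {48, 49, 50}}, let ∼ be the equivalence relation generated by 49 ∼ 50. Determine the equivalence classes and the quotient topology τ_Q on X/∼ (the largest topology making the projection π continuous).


X/∼ = {[48], [49=50]}; |τ_Q| = 3.

Equivalence classes: [48], [49=50].
Quotient map π: X → X/∼ sends 48 ↦ [48], 49 ↦ [49=50], 50 ↦ [49=50].
For each subset V ⊆ X/∼, compute π^{-1}(V) ⊆ X and check whether π^{-1}(V) ∈ τ. V is open in τ_Q iff π^{-1}(V) ∈ τ.
  V = {}: π^{-1}(V) = ∅ ∈ τ ✓.
  V = {[48]}: π^{-1}(V) = {48} ∈ τ ✓.
  V = {[49=50]}: π^{-1}(V) = {49, 50} ∉ τ ✗.
  V = {[48], [49=50]}: π^{-1}(V) = {48, 49, 50} ∈ τ ✓.
Open sets in the quotient: τ_Q = {{}, {[48]}, {[48], [49=50]}} (3 elements).


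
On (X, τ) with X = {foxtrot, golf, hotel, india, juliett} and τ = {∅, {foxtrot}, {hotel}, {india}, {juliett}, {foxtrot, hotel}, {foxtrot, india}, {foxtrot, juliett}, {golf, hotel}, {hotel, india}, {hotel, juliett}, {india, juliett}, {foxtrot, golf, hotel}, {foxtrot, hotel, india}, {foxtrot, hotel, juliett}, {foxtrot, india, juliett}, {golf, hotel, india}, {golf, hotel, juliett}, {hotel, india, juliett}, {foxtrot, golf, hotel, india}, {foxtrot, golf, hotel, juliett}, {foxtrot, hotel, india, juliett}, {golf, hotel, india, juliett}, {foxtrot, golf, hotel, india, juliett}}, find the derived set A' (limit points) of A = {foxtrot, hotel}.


A' = {golf}

For each x ∈ X, list the open sets U ∈ τ with x ∈ U, then check whether U ∩ (A ∖ {x}) ≠ ∅ for every such U.
  x = foxtrot: open {foxtrot} ∋ x has {foxtrot} ∩ (A ∖ {foxtrot}) = ∅, so x is NOT a limit point.
  x = golf: opens ∋ x are {golf, hotel}, {foxtrot, golf, hotel}, {golf, hotel, india}, {golf, hotel, juliett}, {foxtrot, golf, hotel, india}, {foxtrot, golf, hotel, juliett}, {golf, hotel, india, juliett}, {foxtrot, golf, hotel, india, juliett}; each meets A ∖ {golf}, so x IS a limit point.
  x = hotel: open {hotel} ∋ x has {hotel} ∩ (A ∖ {hotel}) = ∅, so x is NOT a limit point.
  x = india: open {india} ∋ x has {india} ∩ (A ∖ {india}) = ∅, so x is NOT a limit point.
  x = juliett: open {juliett} ∋ x has {juliett} ∩ (A ∖ {juliett}) = ∅, so x is NOT a limit point.
Collecting: A' = {golf}.


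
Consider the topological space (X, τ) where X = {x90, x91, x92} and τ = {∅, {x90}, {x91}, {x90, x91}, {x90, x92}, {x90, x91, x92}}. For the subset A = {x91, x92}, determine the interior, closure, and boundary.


int(A) = {x91}, cl(A) = {x91, x92}, ∂A = {x92}.

Closed sets in (X, τ) are complements of opens:
  closed(X, τ) = {∅, {x91}, {x92}, {x90, x92}, {x91, x92}, {x90, x91, x92}}.
int(A) = ⋃ {U ∈ τ : U ⊆ A}. Opens contained in A: ∅, {x91}.
Taking the union of these: int(A) = {x91}.
cl(A) = ⋂ {C closed : A ⊆ C}. Closed sets containing A: {x91, x92}, {x90, x91, x92}.
Intersecting these: cl(A) = {x91, x92}.
∂A = cl(A) ∖ int(A) = {x91, x92} ∖ {x91} = {x92}.


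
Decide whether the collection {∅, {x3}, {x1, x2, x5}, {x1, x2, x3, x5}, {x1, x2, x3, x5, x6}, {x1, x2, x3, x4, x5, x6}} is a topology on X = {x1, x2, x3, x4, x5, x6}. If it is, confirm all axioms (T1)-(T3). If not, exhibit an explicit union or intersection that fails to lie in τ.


τ IS a topology on X.

Axiom (T1): ∅ ∈ τ? Yes; X ∈ τ? Yes.
Axiom (T2/T3): check pairwise unions and intersections of members of τ.
All pairwise intersections and unions checked — each lies in τ. Therefore τ satisfies (T1), (T2), (T3): it IS a topology on X.


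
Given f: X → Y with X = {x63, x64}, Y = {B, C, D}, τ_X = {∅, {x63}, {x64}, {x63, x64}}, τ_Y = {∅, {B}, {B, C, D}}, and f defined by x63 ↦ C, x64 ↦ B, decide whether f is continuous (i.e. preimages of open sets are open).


f IS continuous.

Compute f^{-1}(U) for each U ∈ τ_Y:
  U = ∅: f^{-1}(U) = ∅ ∈ τ_X ✓.
  U = {B}: f^{-1}(U) = {x64} ∈ τ_X ✓.
  U = {B, C, D}: f^{-1}(U) = {x63, x64} ∈ τ_X ✓.
Every preimage lies in τ_X, so f IS continuous.


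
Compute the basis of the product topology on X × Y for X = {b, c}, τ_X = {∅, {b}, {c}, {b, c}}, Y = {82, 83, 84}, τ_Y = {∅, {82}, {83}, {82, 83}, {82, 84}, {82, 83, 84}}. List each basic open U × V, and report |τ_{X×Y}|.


Basis B = {∅ × ∅, {b} × {82}, {b} × {83}, {c} × {82}, {c} × {83}, {b} × {82, 83}, {b} × {82, 84}, {b, c} × {82}, {b, c} × {83}, {c} × {82, 83}, {c} × {82, 84}, {b} × {82, 83, 84}, {c} × {82, 83, 84}, {b, c} × {82, 83}, {b, c} × {82, 84}, {b, c} × {82, 83, 84}}; |τ_{X×Y}| = 36.

Enumerate products U × V with U ∈ τ_X, V ∈ τ_Y (deduplicated):
  ∅ × ∅ = {} (∅)
  {b} × {82} = {(b,82)}
  {b} × {83} = {(b,83)}
  {c} × {82} = {(c,82)}
  {c} × {83} = {(c,83)}
  {b} × {82, 83} = {(b,82), (b,83)}
  {b} × {82, 84} = {(b,82), (b,84)}
  {b, c} × {82} = {(b,82), (c,82)}
  {b, c} × {83} = {(b,83), (c,83)}
  {c} × {82, 83} = {(c,82), (c,83)}
  {c} × {82, 84} = {(c,82), (c,84)}
  {b} × {82, 83, 84} = {(b,82), (b,83), (b,84)}
  {c} × {82, 83, 84} = {(c,82), (c,83), (c,84)}
  {b, c} × {82, 83} = {(b,82), (b,83), (c,82), (c,83)}
  {b, c} × {82, 84} = {(b,82), (b,84), (c,82), (c,84)}
  {b, c} × {82, 83, 84} = {(b,82), (b,83), (b,84), (c,82), (c,83), (c,84)}
These 16 distinct sets form the basis B.
Close under arbitrary unions to get τ_{X×Y}; counting gives |τ_{X×Y}| = 36.


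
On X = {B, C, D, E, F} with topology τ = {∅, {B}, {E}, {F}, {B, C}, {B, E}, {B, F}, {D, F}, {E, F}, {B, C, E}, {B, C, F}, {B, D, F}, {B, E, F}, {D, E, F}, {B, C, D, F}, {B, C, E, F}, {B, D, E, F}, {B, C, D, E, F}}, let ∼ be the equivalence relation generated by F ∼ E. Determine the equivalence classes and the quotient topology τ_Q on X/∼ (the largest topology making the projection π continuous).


X/∼ = {[B], [C], [D], [E=F]}; |τ_Q| = 9.

Equivalence classes: [B], [C], [D], [E=F].
Quotient map π: X → X/∼ sends B ↦ [B], C ↦ [C], D ↦ [D], E ↦ [E=F], F ↦ [E=F].
For each subset V ⊆ X/∼, compute π^{-1}(V) ⊆ X and check whether π^{-1}(V) ∈ τ. V is open in τ_Q iff π^{-1}(V) ∈ τ.
  V = {}: π^{-1}(V) = ∅ ∈ τ ✓.
  V = {[B]}: π^{-1}(V) = {B} ∈ τ ✓.
  V = {[C]}: π^{-1}(V) = {C} ∉ τ ✗.
  V = {[B], [C]}: π^{-1}(V) = {B, C} ∈ τ ✓.
  V = {[D]}: π^{-1}(V) = {D} ∉ τ ✗.
  V = {[B], [D]}: π^{-1}(V) = {B, D} ∉ τ ✗.
  V = {[C], [D]}: π^{-1}(V) = {C, D} ∉ τ ✗.
  V = {[B], [C], [D]}: π^{-1}(V) = {B, C, D} ∉ τ ✗.
  V = {[E=F]}: π^{-1}(V) = {E, F} ∈ τ ✓.
  V = {[B], [E=F]}: π^{-1}(V) = {B, E, F} ∈ τ ✓.
  V = {[C], [E=F]}: π^{-1}(V) = {C, E, F} ∉ τ ✗.
  V = {[B], [C], [E=F]}: π^{-1}(V) = {B, C, E, F} ∈ τ ✓.
  V = {[D], [E=F]}: π^{-1}(V) = {D, E, F} ∈ τ ✓.
  V = {[B], [D], [E=F]}: π^{-1}(V) = {B, D, E, F} ∈ τ ✓.
  V = {[C], [D], [E=F]}: π^{-1}(V) = {C, D, E, F} ∉ τ ✗.
  V = {[B], [C], [D], [E=F]}: π^{-1}(V) = {B, C, D, E, F} ∈ τ ✓.
Open sets in the quotient: τ_Q = {{}, {[B]}, {[B], [C]}, {[E=F]}, {[B], [E=F]}, {[B], [C], [E=F]}, {[D], [E=F]}, {[B], [D], [E=F]}, {[B], [C], [D], [E=F]}} (9 elements).


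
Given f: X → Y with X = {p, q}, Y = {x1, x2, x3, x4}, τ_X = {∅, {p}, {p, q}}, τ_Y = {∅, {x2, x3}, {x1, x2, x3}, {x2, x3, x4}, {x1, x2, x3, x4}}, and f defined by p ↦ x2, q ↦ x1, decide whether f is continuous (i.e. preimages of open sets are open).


f IS continuous.

Compute f^{-1}(U) for each U ∈ τ_Y:
  U = ∅: f^{-1}(U) = ∅ ∈ τ_X ✓.
  U = {x2, x3}: f^{-1}(U) = {p} ∈ τ_X ✓.
  U = {x1, x2, x3}: f^{-1}(U) = {p, q} ∈ τ_X ✓.
  U = {x2, x3, x4}: f^{-1}(U) = {p} ∈ τ_X ✓.
  U = {x1, x2, x3, x4}: f^{-1}(U) = {p, q} ∈ τ_X ✓.
Every preimage lies in τ_X, so f IS continuous.


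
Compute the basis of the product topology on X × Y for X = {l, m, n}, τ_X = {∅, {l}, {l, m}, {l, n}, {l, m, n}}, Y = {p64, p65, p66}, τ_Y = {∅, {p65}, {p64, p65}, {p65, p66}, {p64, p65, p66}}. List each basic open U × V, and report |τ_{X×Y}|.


Basis B = {∅ × ∅, {l} × {p65}, {l} × {p64, p65}, {l} × {p65, p66}, {l, m} × {p65}, {l, n} × {p65}, {l} × {p64, p65, p66}, {l, m, n} × {p65}, {l, m} × {p64, p65}, {l, n} × {p64, p65}, {l, m} × {p65, p66}, {l, n} × {p65, p66}, {l, m} × {p64, p65, p66}, {l, n} × {p64, p65, p66}, {l, m, n} × {p64, p65}, {l, m, n} × {p65, p66}, {l, m, n} × {p64, p65, p66}}; |τ_{X×Y}| = 48.

Enumerate products U × V with U ∈ τ_X, V ∈ τ_Y (deduplicated):
  ∅ × ∅ = {} (∅)
  {l} × {p65} = {(l,p65)}
  {l} × {p64, p65} = {(l,p64), (l,p65)}
  {l} × {p65, p66} = {(l,p65), (l,p66)}
  {l, m} × {p65} = {(l,p65), (m,p65)}
  {l, n} × {p65} = {(l,p65), (n,p65)}
  {l} × {p64, p65, p66} = {(l,p64), (l,p65), (l,p66)}
  {l, m, n} × {p65} = {(l,p65), (m,p65), (n,p65)}
  {l, m} × {p64, p65} = {(l,p64), (l,p65), (m,p64), (m,p65)}
  {l, n} × {p64, p65} = {(l,p64), (l,p65), (n,p64), (n,p65)}
  {l, m} × {p65, p66} = {(l,p65), (l,p66), (m,p65), (m,p66)}
  {l, n} × {p65, p66} = {(l,p65), (l,p66), (n,p65), (n,p66)}
  {l, m} × {p64, p65, p66} = {(l,p64), (l,p65), (l,p66), (m,p64), (m,p65), (m,p66)}
  {l, n} × {p64, p65, p66} = {(l,p64), (l,p65), (l,p66), (n,p64), (n,p65), (n,p66)}
  {l, m, n} × {p64, p65} = {(l,p64), (l,p65), (m,p64), (m,p65), (n,p64), (n,p65)}
  {l, m, n} × {p65, p66} = {(l,p65), (l,p66), (m,p65), (m,p66), (n,p65), (n,p66)}
  {l, m, n} × {p64, p65, p66} = {(l,p64), (l,p65), (l,p66), (m,p64), (m,p65), (m,p66), (n,p64), (n,p65), (n,p66)}
These 17 distinct sets form the basis B.
Close under arbitrary unions to get τ_{X×Y}; counting gives |τ_{X×Y}| = 48.


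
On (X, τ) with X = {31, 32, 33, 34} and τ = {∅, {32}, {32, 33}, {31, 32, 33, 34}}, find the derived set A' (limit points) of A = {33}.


A' = {31, 34}

For each x ∈ X, list the open sets U ∈ τ with x ∈ U, then check whether U ∩ (A ∖ {x}) ≠ ∅ for every such U.
  x = 31: opens ∋ x are {31, 32, 33, 34}; each meets A ∖ {31}, so x IS a limit point.
  x = 32: open {32} ∋ x has {32} ∩ (A ∖ {32}) = ∅, so x is NOT a limit point.
  x = 33: open {32, 33} ∋ x has {32, 33} ∩ (A ∖ {33}) = ∅, so x is NOT a limit point.
  x = 34: opens ∋ x are {31, 32, 33, 34}; each meets A ∖ {34}, so x IS a limit point.
Collecting: A' = {31, 34}.


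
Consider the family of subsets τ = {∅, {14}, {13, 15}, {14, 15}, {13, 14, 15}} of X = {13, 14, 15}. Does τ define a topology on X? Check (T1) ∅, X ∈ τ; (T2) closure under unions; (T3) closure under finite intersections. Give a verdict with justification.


τ is NOT a topology on X.

Axiom (T1): ∅ ∈ τ? Yes; X ∈ τ? Yes.
Axiom (T2/T3): check pairwise unions and intersections of members of τ.
Counterexample for (T3): {13, 15} ∩ {14, 15} = {15} ∉ τ. Therefore τ is NOT a topology.


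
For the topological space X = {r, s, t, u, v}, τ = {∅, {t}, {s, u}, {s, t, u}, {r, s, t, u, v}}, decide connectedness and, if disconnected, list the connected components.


(X, τ) is connected.

Find clopen sets (U ∈ τ with X ∖ U ∈ τ):
  U = ∅, X ∖ U = {r, s, t, u, v} — both open, so U is clopen.
  U = {r, s, t, u, v}, X ∖ U = ∅ — both open, so U is clopen.
Only trivial clopens (∅ and X) exist, so (X, τ) is connected.
Compute connected components by grouping points that agree on all clopens:
  component: {r, s, t, u, v}


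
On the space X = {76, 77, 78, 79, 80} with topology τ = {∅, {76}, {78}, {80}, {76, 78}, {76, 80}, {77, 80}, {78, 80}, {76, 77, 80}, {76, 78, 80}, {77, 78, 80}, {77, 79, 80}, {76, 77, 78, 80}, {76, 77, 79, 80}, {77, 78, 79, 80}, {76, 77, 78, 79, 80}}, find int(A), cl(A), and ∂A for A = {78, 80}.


int(A) = {78, 80}, cl(A) = {77, 78, 79, 80}, ∂A = {77, 79}.

Closed sets in (X, τ) are complements of opens:
  closed(X, τ) = {∅, {76}, {78}, {79}, {76, 78}, {76, 79}, {77, 79}, {78, 79}, {76, 77, 79}, {76, 78, 79}, {77, 78, 79}, {77, 79, 80}, {76, 77, 78, 79}, {76, 77, 79, 80}, {77, 78, 79, 80}, {76, 77, 78, 79, 80}}.
int(A) = ⋃ {U ∈ τ : U ⊆ A}. Opens contained in A: ∅, {78}, {80}, {78, 80}.
Taking the union of these: int(A) = {78, 80}.
cl(A) = ⋂ {C closed : A ⊆ C}. Closed sets containing A: {77, 78, 79, 80}, {76, 77, 78, 79, 80}.
Intersecting these: cl(A) = {77, 78, 79, 80}.
∂A = cl(A) ∖ int(A) = {77, 78, 79, 80} ∖ {78, 80} = {77, 79}.


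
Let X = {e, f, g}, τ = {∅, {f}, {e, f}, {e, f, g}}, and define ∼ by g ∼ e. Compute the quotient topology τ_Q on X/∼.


X/∼ = {[e=g], [f]}; |τ_Q| = 3.

Equivalence classes: [e=g], [f].
Quotient map π: X → X/∼ sends e ↦ [e=g], f ↦ [f], g ↦ [e=g].
For each subset V ⊆ X/∼, compute π^{-1}(V) ⊆ X and check whether π^{-1}(V) ∈ τ. V is open in τ_Q iff π^{-1}(V) ∈ τ.
  V = {}: π^{-1}(V) = ∅ ∈ τ ✓.
  V = {[e=g]}: π^{-1}(V) = {e, g} ∉ τ ✗.
  V = {[f]}: π^{-1}(V) = {f} ∈ τ ✓.
  V = {[e=g], [f]}: π^{-1}(V) = {e, f, g} ∈ τ ✓.
Open sets in the quotient: τ_Q = {{}, {[f]}, {[e=g], [f]}} (3 elements).


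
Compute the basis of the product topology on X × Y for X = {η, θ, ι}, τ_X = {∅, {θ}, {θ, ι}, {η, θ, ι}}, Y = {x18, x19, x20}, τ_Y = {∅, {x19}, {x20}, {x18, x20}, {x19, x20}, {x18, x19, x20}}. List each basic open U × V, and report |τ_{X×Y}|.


Basis B = {∅ × ∅, {θ} × {x19}, {θ} × {x20}, {θ} × {x18, x20}, {θ} × {x19, x20}, {θ, ι} × {x19}, {θ, ι} × {x20}, {η, θ, ι} × {x19}, {η, θ, ι} × {x20}, {θ} × {x18, x19, x20}, {θ, ι} × {x18, x20}, {θ, ι} × {x19, x20}, {η, θ, ι} × {x18, x20}, {η, θ, ι} × {x19, x20}, {θ, ι} × {x18, x19, x20}, {η, θ, ι} × {x18, x19, x20}}; |τ_{X×Y}| = 40.

Enumerate products U × V with U ∈ τ_X, V ∈ τ_Y (deduplicated):
  ∅ × ∅ = {} (∅)
  {θ} × {x19} = {(θ,x19)}
  {θ} × {x20} = {(θ,x20)}
  {θ} × {x18, x20} = {(θ,x18), (θ,x20)}
  {θ} × {x19, x20} = {(θ,x19), (θ,x20)}
  {θ, ι} × {x19} = {(θ,x19), (ι,x19)}
  {θ, ι} × {x20} = {(θ,x20), (ι,x20)}
  {η, θ, ι} × {x19} = {(η,x19), (θ,x19), (ι,x19)}
  {η, θ, ι} × {x20} = {(η,x20), (θ,x20), (ι,x20)}
  {θ} × {x18, x19, x20} = {(θ,x18), (θ,x19), (θ,x20)}
  {θ, ι} × {x18, x20} = {(θ,x18), (θ,x20), (ι,x18), (ι,x20)}
  {θ, ι} × {x19, x20} = {(θ,x19), (θ,x20), (ι,x19), (ι,x20)}
  {η, θ, ι} × {x18, x20} = {(η,x18), (η,x20), (θ,x18), (θ,x20), (ι,x18), (ι,x20)}
  {η, θ, ι} × {x19, x20} = {(η,x19), (η,x20), (θ,x19), (θ,x20), (ι,x19), (ι,x20)}
  {θ, ι} × {x18, x19, x20} = {(θ,x18), (θ,x19), (θ,x20), (ι,x18), (ι,x19), (ι,x20)}
  {η, θ, ι} × {x18, x19, x20} = {(η,x18), (η,x19), (η,x20), (θ,x18), (θ,x19), (θ,x20), (ι,x18), (ι,x19), (ι,x20)}
These 16 distinct sets form the basis B.
Close under arbitrary unions to get τ_{X×Y}; counting gives |τ_{X×Y}| = 40.


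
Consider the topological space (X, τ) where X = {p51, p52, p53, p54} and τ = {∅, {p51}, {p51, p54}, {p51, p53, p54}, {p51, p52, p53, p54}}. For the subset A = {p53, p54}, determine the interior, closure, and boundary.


int(A) = ∅, cl(A) = {p52, p53, p54}, ∂A = {p52, p53, p54}.

Closed sets in (X, τ) are complements of opens:
  closed(X, τ) = {∅, {p52}, {p52, p53}, {p52, p53, p54}, {p51, p52, p53, p54}}.
int(A) = ⋃ {U ∈ τ : U ⊆ A}. Opens contained in A: ∅.
Taking the union of these: int(A) = ∅.
cl(A) = ⋂ {C closed : A ⊆ C}. Closed sets containing A: {p52, p53, p54}, {p51, p52, p53, p54}.
Intersecting these: cl(A) = {p52, p53, p54}.
∂A = cl(A) ∖ int(A) = {p52, p53, p54} ∖ ∅ = {p52, p53, p54}.


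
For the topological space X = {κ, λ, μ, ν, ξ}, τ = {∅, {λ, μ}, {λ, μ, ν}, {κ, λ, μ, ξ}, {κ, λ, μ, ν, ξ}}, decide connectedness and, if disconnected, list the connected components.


(X, τ) is connected.

Find clopen sets (U ∈ τ with X ∖ U ∈ τ):
  U = ∅, X ∖ U = {κ, λ, μ, ν, ξ} — both open, so U is clopen.
  U = {κ, λ, μ, ν, ξ}, X ∖ U = ∅ — both open, so U is clopen.
Only trivial clopens (∅ and X) exist, so (X, τ) is connected.
Compute connected components by grouping points that agree on all clopens:
  component: {κ, λ, μ, ν, ξ}


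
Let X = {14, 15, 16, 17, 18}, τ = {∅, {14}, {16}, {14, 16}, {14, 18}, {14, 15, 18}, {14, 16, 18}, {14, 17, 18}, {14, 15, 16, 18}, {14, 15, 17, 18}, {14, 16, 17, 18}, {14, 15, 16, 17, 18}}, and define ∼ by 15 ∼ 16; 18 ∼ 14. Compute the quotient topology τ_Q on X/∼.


X/∼ = {[14=18], [15=16], [17]}; |τ_Q| = 5.

Equivalence classes: [14=18], [15=16], [17].
Quotient map π: X → X/∼ sends 14 ↦ [14=18], 15 ↦ [15=16], 16 ↦ [15=16], 17 ↦ [17], 18 ↦ [14=18].
For each subset V ⊆ X/∼, compute π^{-1}(V) ⊆ X and check whether π^{-1}(V) ∈ τ. V is open in τ_Q iff π^{-1}(V) ∈ τ.
  V = {}: π^{-1}(V) = ∅ ∈ τ ✓.
  V = {[14=18]}: π^{-1}(V) = {14, 18} ∈ τ ✓.
  V = {[15=16]}: π^{-1}(V) = {15, 16} ∉ τ ✗.
  V = {[14=18], [15=16]}: π^{-1}(V) = {14, 15, 16, 18} ∈ τ ✓.
  V = {[17]}: π^{-1}(V) = {17} ∉ τ ✗.
  V = {[14=18], [17]}: π^{-1}(V) = {14, 17, 18} ∈ τ ✓.
  V = {[15=16], [17]}: π^{-1}(V) = {15, 16, 17} ∉ τ ✗.
  V = {[14=18], [15=16], [17]}: π^{-1}(V) = {14, 15, 16, 17, 18} ∈ τ ✓.
Open sets in the quotient: τ_Q = {{}, {[14=18]}, {[14=18], [15=16]}, {[14=18], [17]}, {[14=18], [15=16], [17]}} (5 elements).


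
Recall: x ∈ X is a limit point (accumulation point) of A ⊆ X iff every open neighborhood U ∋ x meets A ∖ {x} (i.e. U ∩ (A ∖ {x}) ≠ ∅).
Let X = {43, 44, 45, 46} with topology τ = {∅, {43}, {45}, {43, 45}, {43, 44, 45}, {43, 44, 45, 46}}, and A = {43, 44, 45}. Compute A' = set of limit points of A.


A' = {44, 46}

For each x ∈ X, list the open sets U ∈ τ with x ∈ U, then check whether U ∩ (A ∖ {x}) ≠ ∅ for every such U.
  x = 43: open {43} ∋ x has {43} ∩ (A ∖ {43}) = ∅, so x is NOT a limit point.
  x = 44: opens ∋ x are {43, 44, 45}, {43, 44, 45, 46}; each meets A ∖ {44}, so x IS a limit point.
  x = 45: open {45} ∋ x has {45} ∩ (A ∖ {45}) = ∅, so x is NOT a limit point.
  x = 46: opens ∋ x are {43, 44, 45, 46}; each meets A ∖ {46}, so x IS a limit point.
Collecting: A' = {44, 46}.


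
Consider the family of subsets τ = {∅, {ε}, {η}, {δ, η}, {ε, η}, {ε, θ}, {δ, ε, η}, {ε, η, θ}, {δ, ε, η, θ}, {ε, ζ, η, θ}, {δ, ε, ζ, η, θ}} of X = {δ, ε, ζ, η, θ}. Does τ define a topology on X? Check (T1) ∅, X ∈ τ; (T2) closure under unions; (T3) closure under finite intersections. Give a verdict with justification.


τ IS a topology on X.

Axiom (T1): ∅ ∈ τ? Yes; X ∈ τ? Yes.
Axiom (T2/T3): check pairwise unions and intersections of members of τ.
All pairwise intersections and unions checked — each lies in τ. Therefore τ satisfies (T1), (T2), (T3): it IS a topology on X.


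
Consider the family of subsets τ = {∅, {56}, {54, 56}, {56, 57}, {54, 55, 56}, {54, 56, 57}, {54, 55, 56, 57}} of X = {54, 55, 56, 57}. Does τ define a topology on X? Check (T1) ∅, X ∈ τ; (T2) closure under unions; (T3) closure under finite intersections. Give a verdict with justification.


τ IS a topology on X.

Axiom (T1): ∅ ∈ τ? Yes; X ∈ τ? Yes.
Axiom (T2/T3): check pairwise unions and intersections of members of τ.
All pairwise intersections and unions checked — each lies in τ. Therefore τ satisfies (T1), (T2), (T3): it IS a topology on X.


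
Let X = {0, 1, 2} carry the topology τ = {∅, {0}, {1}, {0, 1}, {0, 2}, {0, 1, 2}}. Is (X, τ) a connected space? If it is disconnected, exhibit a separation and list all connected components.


(X, τ) is disconnected; components = [{1}, {0, 2}].

Find clopen sets (U ∈ τ with X ∖ U ∈ τ):
  U = ∅, X ∖ U = {0, 1, 2} — both open, so U is clopen.
  U = {1}, X ∖ U = {0, 2} — both open, so U is clopen.
  U = {0, 2}, X ∖ U = {1} — both open, so U is clopen.
  U = {0, 1, 2}, X ∖ U = ∅ — both open, so U is clopen.
Nontrivial clopen(s) exist: e.g. {0, 2}. So (X, τ) is disconnected.
Compute connected components by grouping points that agree on all clopens:
  component: {1}
  component: {0, 2}


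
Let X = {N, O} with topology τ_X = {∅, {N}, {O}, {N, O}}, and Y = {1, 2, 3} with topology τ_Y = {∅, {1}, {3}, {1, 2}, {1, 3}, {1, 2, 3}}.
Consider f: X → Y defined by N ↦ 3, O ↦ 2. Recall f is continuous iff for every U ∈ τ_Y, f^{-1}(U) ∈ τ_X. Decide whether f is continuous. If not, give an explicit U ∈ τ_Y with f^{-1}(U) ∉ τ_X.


f IS continuous.

Compute f^{-1}(U) for each U ∈ τ_Y:
  U = ∅: f^{-1}(U) = ∅ ∈ τ_X ✓.
  U = {1}: f^{-1}(U) = ∅ ∈ τ_X ✓.
  U = {3}: f^{-1}(U) = {N} ∈ τ_X ✓.
  U = {1, 2}: f^{-1}(U) = {O} ∈ τ_X ✓.
  U = {1, 3}: f^{-1}(U) = {N} ∈ τ_X ✓.
  U = {1, 2, 3}: f^{-1}(U) = {N, O} ∈ τ_X ✓.
Every preimage lies in τ_X, so f IS continuous.


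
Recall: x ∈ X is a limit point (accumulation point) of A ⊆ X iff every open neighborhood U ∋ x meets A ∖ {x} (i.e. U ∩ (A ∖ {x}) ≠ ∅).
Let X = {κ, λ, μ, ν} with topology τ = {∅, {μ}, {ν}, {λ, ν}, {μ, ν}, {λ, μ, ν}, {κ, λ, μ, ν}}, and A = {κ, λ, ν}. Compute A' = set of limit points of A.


A' = {κ, λ}

For each x ∈ X, list the open sets U ∈ τ with x ∈ U, then check whether U ∩ (A ∖ {x}) ≠ ∅ for every such U.
  x = κ: opens ∋ x are {κ, λ, μ, ν}; each meets A ∖ {κ}, so x IS a limit point.
  x = λ: opens ∋ x are {λ, ν}, {λ, μ, ν}, {κ, λ, μ, ν}; each meets A ∖ {λ}, so x IS a limit point.
  x = μ: open {μ} ∋ x has {μ} ∩ (A ∖ {μ}) = ∅, so x is NOT a limit point.
  x = ν: open {ν} ∋ x has {ν} ∩ (A ∖ {ν}) = ∅, so x is NOT a limit point.
Collecting: A' = {κ, λ}.


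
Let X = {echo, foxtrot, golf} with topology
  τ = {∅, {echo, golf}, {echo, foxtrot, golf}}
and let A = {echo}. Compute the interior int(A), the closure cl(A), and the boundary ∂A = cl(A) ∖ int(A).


int(A) = ∅, cl(A) = {echo, foxtrot, golf}, ∂A = {echo, foxtrot, golf}.

Closed sets in (X, τ) are complements of opens:
  closed(X, τ) = {∅, {foxtrot}, {echo, foxtrot, golf}}.
int(A) = ⋃ {U ∈ τ : U ⊆ A}. Opens contained in A: ∅.
Taking the union of these: int(A) = ∅.
cl(A) = ⋂ {C closed : A ⊆ C}. Closed sets containing A: {echo, foxtrot, golf}.
Intersecting these: cl(A) = {echo, foxtrot, golf}.
∂A = cl(A) ∖ int(A) = {echo, foxtrot, golf} ∖ ∅ = {echo, foxtrot, golf}.


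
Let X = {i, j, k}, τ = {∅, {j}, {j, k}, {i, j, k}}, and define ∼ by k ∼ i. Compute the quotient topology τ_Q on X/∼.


X/∼ = {[i=k], [j]}; |τ_Q| = 3.

Equivalence classes: [i=k], [j].
Quotient map π: X → X/∼ sends i ↦ [i=k], j ↦ [j], k ↦ [i=k].
For each subset V ⊆ X/∼, compute π^{-1}(V) ⊆ X and check whether π^{-1}(V) ∈ τ. V is open in τ_Q iff π^{-1}(V) ∈ τ.
  V = {}: π^{-1}(V) = ∅ ∈ τ ✓.
  V = {[i=k]}: π^{-1}(V) = {i, k} ∉ τ ✗.
  V = {[j]}: π^{-1}(V) = {j} ∈ τ ✓.
  V = {[i=k], [j]}: π^{-1}(V) = {i, j, k} ∈ τ ✓.
Open sets in the quotient: τ_Q = {{}, {[j]}, {[i=k], [j]}} (3 elements).


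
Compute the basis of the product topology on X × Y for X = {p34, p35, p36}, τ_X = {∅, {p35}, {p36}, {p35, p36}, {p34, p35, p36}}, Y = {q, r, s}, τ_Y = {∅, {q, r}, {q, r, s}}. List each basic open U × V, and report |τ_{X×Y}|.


Basis B = {∅ × ∅, {p35} × {q, r}, {p36} × {q, r}, {p35} × {q, r, s}, {p36} × {q, r, s}, {p35, p36} × {q, r}, {p34, p35, p36} × {q, r}, {p35, p36} × {q, r, s}, {p34, p35, p36} × {q, r, s}}; |τ_{X×Y}| = 14.

Enumerate products U × V with U ∈ τ_X, V ∈ τ_Y (deduplicated):
  ∅ × ∅ = {} (∅)
  {p35} × {q, r} = {(p35,q), (p35,r)}
  {p36} × {q, r} = {(p36,q), (p36,r)}
  {p35} × {q, r, s} = {(p35,q), (p35,r), (p35,s)}
  {p36} × {q, r, s} = {(p36,q), (p36,r), (p36,s)}
  {p35, p36} × {q, r} = {(p35,q), (p35,r), (p36,q), (p36,r)}
  {p34, p35, p36} × {q, r} = {(p34,q), (p34,r), (p35,q), (p35,r), (p36,q), (p36,r)}
  {p35, p36} × {q, r, s} = {(p35,q), (p35,r), (p35,s), (p36,q), (p36,r), (p36,s)}
  {p34, p35, p36} × {q, r, s} = {(p34,q), (p34,r), (p34,s), (p35,q), (p35,r), (p35,s), (p36,q), (p36,r), (p36,s)}
These 9 distinct sets form the basis B.
Close under arbitrary unions to get τ_{X×Y}; counting gives |τ_{X×Y}| = 14.


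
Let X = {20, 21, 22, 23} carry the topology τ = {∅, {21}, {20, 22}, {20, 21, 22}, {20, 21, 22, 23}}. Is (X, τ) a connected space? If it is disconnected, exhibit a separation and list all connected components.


(X, τ) is connected.

Find clopen sets (U ∈ τ with X ∖ U ∈ τ):
  U = ∅, X ∖ U = {20, 21, 22, 23} — both open, so U is clopen.
  U = {20, 21, 22, 23}, X ∖ U = ∅ — both open, so U is clopen.
Only trivial clopens (∅ and X) exist, so (X, τ) is connected.
Compute connected components by grouping points that agree on all clopens:
  component: {20, 21, 22, 23}


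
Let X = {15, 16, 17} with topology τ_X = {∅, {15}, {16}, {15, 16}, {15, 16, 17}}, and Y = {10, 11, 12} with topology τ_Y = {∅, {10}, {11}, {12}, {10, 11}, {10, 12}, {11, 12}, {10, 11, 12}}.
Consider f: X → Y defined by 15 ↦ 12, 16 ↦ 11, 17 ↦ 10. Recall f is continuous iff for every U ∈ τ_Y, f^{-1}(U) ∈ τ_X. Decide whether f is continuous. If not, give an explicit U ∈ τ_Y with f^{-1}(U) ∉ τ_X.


f is NOT continuous.

Compute f^{-1}(U) for each U ∈ τ_Y:
  U = ∅: f^{-1}(U) = ∅ ∈ τ_X ✓.
  U = {10}: f^{-1}(U) = {17} ∉ τ_X ✗.
  U = {11}: f^{-1}(U) = {16} ∈ τ_X ✓.
  U = {12}: f^{-1}(U) = {15} ∈ τ_X ✓.
  U = {10, 11}: f^{-1}(U) = {16, 17} ∉ τ_X ✗.
  U = {10, 12}: f^{-1}(U) = {15, 17} ∉ τ_X ✗.
  U = {11, 12}: f^{-1}(U) = {15, 16} ∈ τ_X ✓.
  U = {10, 11, 12}: f^{-1}(U) = {15, 16, 17} ∈ τ_X ✓.
Found U = {10} with f^{-1}(U) = {17} not in τ_X. Therefore f is NOT continuous.


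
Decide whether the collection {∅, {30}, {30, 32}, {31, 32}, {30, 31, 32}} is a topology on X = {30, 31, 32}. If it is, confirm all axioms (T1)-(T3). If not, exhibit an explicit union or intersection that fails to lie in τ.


τ is NOT a topology on X.

Axiom (T1): ∅ ∈ τ? Yes; X ∈ τ? Yes.
Axiom (T2/T3): check pairwise unions and intersections of members of τ.
Counterexample for (T3): {30, 32} ∩ {31, 32} = {32} ∉ τ. Therefore τ is NOT a topology.
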